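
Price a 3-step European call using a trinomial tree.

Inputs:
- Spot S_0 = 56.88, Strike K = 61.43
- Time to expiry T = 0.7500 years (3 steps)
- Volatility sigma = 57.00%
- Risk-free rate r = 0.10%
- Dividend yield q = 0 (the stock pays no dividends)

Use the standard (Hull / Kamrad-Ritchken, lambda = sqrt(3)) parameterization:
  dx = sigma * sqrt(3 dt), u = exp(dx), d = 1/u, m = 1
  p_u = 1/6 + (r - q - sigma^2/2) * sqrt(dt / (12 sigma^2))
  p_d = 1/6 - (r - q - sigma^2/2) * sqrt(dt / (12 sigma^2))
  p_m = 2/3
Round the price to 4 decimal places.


dt = T/N = 0.250000; dx = sigma*sqrt(3*dt) = 0.493634
u = exp(dx) = 1.638260; d = 1/u = 0.610404
p_u = 0.125784, p_m = 0.666667, p_d = 0.207550
Discount per step: exp(-r*dt) = 0.999750
Stock lattice S(k, j) with j the centered position index:
  k=0: S(0,+0) = 56.8800
  k=1: S(1,-1) = 34.7198; S(1,+0) = 56.8800; S(1,+1) = 93.1842
  k=2: S(2,-2) = 21.1931; S(2,-1) = 34.7198; S(2,+0) = 56.8800; S(2,+1) = 93.1842; S(2,+2) = 152.6599
  k=3: S(3,-3) = 12.9363; S(3,-2) = 21.1931; S(3,-1) = 34.7198; S(3,+0) = 56.8800; S(3,+1) = 93.1842; S(3,+2) = 152.6599; S(3,+3) = 250.0966
Terminal payoffs V(N, j) = max(S_T - K, 0):
  V(3,-3) = 0.000000; V(3,-2) = 0.000000; V(3,-1) = 0.000000; V(3,+0) = 0.000000; V(3,+1) = 31.754208; V(3,+2) = 91.229927; V(3,+3) = 188.666596
Backward induction: V(k, j) = exp(-r*dt) * [p_u * V(k+1, j+1) + p_m * V(k+1, j) + p_d * V(k+1, j-1)]
  V(2,-2) = exp(-r*dt) * [p_u*0.000000 + p_m*0.000000 + p_d*0.000000] = 0.000000
  V(2,-1) = exp(-r*dt) * [p_u*0.000000 + p_m*0.000000 + p_d*0.000000] = 0.000000
  V(2,+0) = exp(-r*dt) * [p_u*31.754208 + p_m*0.000000 + p_d*0.000000] = 3.993163
  V(2,+1) = exp(-r*dt) * [p_u*91.229927 + p_m*31.754208 + p_d*0.000000] = 32.636548
  V(2,+2) = exp(-r*dt) * [p_u*188.666596 + p_m*91.229927 + p_d*31.754208] = 91.118923
  V(1,-1) = exp(-r*dt) * [p_u*3.993163 + p_m*0.000000 + p_d*0.000000] = 0.502149
  V(1,+0) = exp(-r*dt) * [p_u*32.636548 + p_m*3.993163 + p_d*0.000000] = 6.765562
  V(1,+1) = exp(-r*dt) * [p_u*91.118923 + p_m*32.636548 + p_d*3.993163] = 34.039241
  V(0,+0) = exp(-r*dt) * [p_u*34.039241 + p_m*6.765562 + p_d*0.502149] = 8.893953

Answer: Price = V(0,0) = 8.8940


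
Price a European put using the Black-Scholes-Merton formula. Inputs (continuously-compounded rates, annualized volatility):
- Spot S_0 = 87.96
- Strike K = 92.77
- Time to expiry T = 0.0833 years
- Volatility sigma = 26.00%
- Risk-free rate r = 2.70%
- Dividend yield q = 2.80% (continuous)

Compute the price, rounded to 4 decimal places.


Answer: Price = 5.7552

Derivation:
d1 = (ln(S/K) + (r - q + 0.5*sigma^2) * T) / (sigma * sqrt(T)) = -0.67308841
d2 = d1 - sigma * sqrt(T) = -0.74812893
exp(-rT) = 0.99775343; exp(-qT) = 0.99767032
P = K * exp(-rT) * N(-d2) - S_0 * exp(-qT) * N(-d1)
N(-d1) = 0.74955448; N(-d2) = 0.77280880
P = 92.7700 * 0.99775343 * 0.77280880 - 87.9600 * 0.99767032 * 0.74955448 = 5.7552


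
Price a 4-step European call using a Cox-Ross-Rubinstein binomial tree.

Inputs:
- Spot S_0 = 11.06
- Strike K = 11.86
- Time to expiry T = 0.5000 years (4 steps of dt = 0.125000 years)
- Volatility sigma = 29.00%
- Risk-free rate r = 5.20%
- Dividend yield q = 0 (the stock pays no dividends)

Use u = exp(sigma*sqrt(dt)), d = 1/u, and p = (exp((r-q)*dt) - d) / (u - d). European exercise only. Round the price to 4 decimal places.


dt = T/N = 0.125000
u = exp(sigma*sqrt(dt)) = 1.107971; d = 1/u = 0.902551
p = (exp((r-q)*dt) - d) / (u - d) = 0.506135
Discount per step: exp(-r*dt) = 0.993521
Stock lattice S(k, i) with i counting down-moves:
  k=0: S(0,0) = 11.0600
  k=1: S(1,0) = 12.2542; S(1,1) = 9.9822
  k=2: S(2,0) = 13.5773; S(2,1) = 11.0600; S(2,2) = 9.0095
  k=3: S(3,0) = 15.0432; S(3,1) = 12.2542; S(3,2) = 9.9822; S(3,3) = 8.1315
  k=4: S(4,0) = 16.6674; S(4,1) = 13.5773; S(4,2) = 11.0600; S(4,3) = 9.0095; S(4,4) = 7.3391
Terminal payoffs V(N, i) = max(S_T - K, 0):
  V(4,0) = 4.807437; V(4,1) = 1.717255; V(4,2) = 0.000000; V(4,3) = 0.000000; V(4,4) = 0.000000
Backward induction: V(k, i) = exp(-r*dt) * [p * V(k+1, i) + (1-p) * V(k+1, i+1)].
  V(3,0) = exp(-r*dt) * [p*4.807437 + (1-p)*1.717255] = 3.260046
  V(3,1) = exp(-r*dt) * [p*1.717255 + (1-p)*0.000000] = 0.863532
  V(3,2) = exp(-r*dt) * [p*0.000000 + (1-p)*0.000000] = 0.000000
  V(3,3) = exp(-r*dt) * [p*0.000000 + (1-p)*0.000000] = 0.000000
  V(2,0) = exp(-r*dt) * [p*3.260046 + (1-p)*0.863532] = 2.063039
  V(2,1) = exp(-r*dt) * [p*0.863532 + (1-p)*0.000000] = 0.434232
  V(2,2) = exp(-r*dt) * [p*0.000000 + (1-p)*0.000000] = 0.000000
  V(1,0) = exp(-r*dt) * [p*2.063039 + (1-p)*0.434232] = 1.250474
  V(1,1) = exp(-r*dt) * [p*0.434232 + (1-p)*0.000000] = 0.218356
  V(0,0) = exp(-r*dt) * [p*1.250474 + (1-p)*0.218356] = 0.735948

Answer: Price = V(0,0) = 0.7359


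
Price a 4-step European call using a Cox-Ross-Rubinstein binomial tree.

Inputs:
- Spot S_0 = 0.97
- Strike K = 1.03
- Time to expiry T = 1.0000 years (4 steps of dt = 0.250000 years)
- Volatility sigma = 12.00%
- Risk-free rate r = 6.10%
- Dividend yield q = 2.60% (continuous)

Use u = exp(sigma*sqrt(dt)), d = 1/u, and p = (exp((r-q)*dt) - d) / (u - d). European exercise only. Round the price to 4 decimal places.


dt = T/N = 0.250000
u = exp(sigma*sqrt(dt)) = 1.061837; d = 1/u = 0.941765
p = (exp((r-q)*dt) - d) / (u - d) = 0.558197
Discount per step: exp(-r*dt) = 0.984866
Stock lattice S(k, i) with i counting down-moves:
  k=0: S(0,0) = 0.9700
  k=1: S(1,0) = 1.0300; S(1,1) = 0.9135
  k=2: S(2,0) = 1.0937; S(2,1) = 0.9700; S(2,2) = 0.8603
  k=3: S(3,0) = 1.1613; S(3,1) = 1.0300; S(3,2) = 0.9135; S(3,3) = 0.8102
  k=4: S(4,0) = 1.2331; S(4,1) = 1.0937; S(4,2) = 0.9700; S(4,3) = 0.8603; S(4,4) = 0.7630
Terminal payoffs V(N, i) = max(S_T - K, 0):
  V(4,0) = 0.203112; V(4,1) = 0.063672; V(4,2) = 0.000000; V(4,3) = 0.000000; V(4,4) = 0.000000
Backward induction: V(k, i) = exp(-r*dt) * [p * V(k+1, i) + (1-p) * V(k+1, i+1)].
  V(3,0) = exp(-r*dt) * [p*0.203112 + (1-p)*0.063672] = 0.139365
  V(3,1) = exp(-r*dt) * [p*0.063672 + (1-p)*0.000000] = 0.035004
  V(3,2) = exp(-r*dt) * [p*0.000000 + (1-p)*0.000000] = 0.000000
  V(3,3) = exp(-r*dt) * [p*0.000000 + (1-p)*0.000000] = 0.000000
  V(2,0) = exp(-r*dt) * [p*0.139365 + (1-p)*0.035004] = 0.091847
  V(2,1) = exp(-r*dt) * [p*0.035004 + (1-p)*0.000000] = 0.019243
  V(2,2) = exp(-r*dt) * [p*0.000000 + (1-p)*0.000000] = 0.000000
  V(1,0) = exp(-r*dt) * [p*0.091847 + (1-p)*0.019243] = 0.058866
  V(1,1) = exp(-r*dt) * [p*0.019243 + (1-p)*0.000000] = 0.010579
  V(0,0) = exp(-r*dt) * [p*0.058866 + (1-p)*0.010579] = 0.036964

Answer: Price = V(0,0) = 0.0370


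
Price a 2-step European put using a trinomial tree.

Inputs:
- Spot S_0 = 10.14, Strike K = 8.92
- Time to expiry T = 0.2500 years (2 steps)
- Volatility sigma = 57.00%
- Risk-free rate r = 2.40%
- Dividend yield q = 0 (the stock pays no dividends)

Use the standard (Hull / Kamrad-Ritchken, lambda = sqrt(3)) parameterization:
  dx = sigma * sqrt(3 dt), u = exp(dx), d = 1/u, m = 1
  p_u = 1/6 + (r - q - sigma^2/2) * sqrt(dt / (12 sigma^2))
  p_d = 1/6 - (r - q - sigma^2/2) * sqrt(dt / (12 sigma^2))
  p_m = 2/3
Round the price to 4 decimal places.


dt = T/N = 0.125000; dx = sigma*sqrt(3*dt) = 0.349052
u = exp(dx) = 1.417723; d = 1/u = 0.705356
p_u = 0.141876, p_m = 0.666667, p_d = 0.191457
Discount per step: exp(-r*dt) = 0.997004
Stock lattice S(k, j) with j the centered position index:
  k=0: S(0,+0) = 10.1400
  k=1: S(1,-1) = 7.1523; S(1,+0) = 10.1400; S(1,+1) = 14.3757
  k=2: S(2,-2) = 5.0449; S(2,-1) = 7.1523; S(2,+0) = 10.1400; S(2,+1) = 14.3757; S(2,+2) = 20.3808
Terminal payoffs V(N, j) = max(K - S_T, 0):
  V(2,-2) = 3.875072; V(2,-1) = 1.767688; V(2,+0) = 0.000000; V(2,+1) = 0.000000; V(2,+2) = 0.000000
Backward induction: V(k, j) = exp(-r*dt) * [p_u * V(k+1, j+1) + p_m * V(k+1, j) + p_d * V(k+1, j-1)]
  V(1,-1) = exp(-r*dt) * [p_u*0.000000 + p_m*1.767688 + p_d*3.875072] = 1.914616
  V(1,+0) = exp(-r*dt) * [p_u*0.000000 + p_m*0.000000 + p_d*1.767688] = 0.337422
  V(1,+1) = exp(-r*dt) * [p_u*0.000000 + p_m*0.000000 + p_d*0.000000] = 0.000000
  V(0,+0) = exp(-r*dt) * [p_u*0.000000 + p_m*0.337422 + p_d*1.914616] = 0.589743

Answer: Price = V(0,0) = 0.5897


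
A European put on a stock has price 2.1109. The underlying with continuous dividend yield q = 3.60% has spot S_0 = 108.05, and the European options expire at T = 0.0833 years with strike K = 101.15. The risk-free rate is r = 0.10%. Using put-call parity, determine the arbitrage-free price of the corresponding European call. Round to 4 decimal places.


Put-call parity: C - P = S_0 * exp(-qT) - K * exp(-rT).
S_0 * exp(-qT) = 108.0500 * 0.99700569 = 107.72646501
K * exp(-rT) = 101.1500 * 0.99991670 = 101.14157456
C = P + S*exp(-qT) - K*exp(-rT)
C = 2.1109 + 107.72646501 - 101.14157456 = 8.6958

Answer: Call price = 8.6958


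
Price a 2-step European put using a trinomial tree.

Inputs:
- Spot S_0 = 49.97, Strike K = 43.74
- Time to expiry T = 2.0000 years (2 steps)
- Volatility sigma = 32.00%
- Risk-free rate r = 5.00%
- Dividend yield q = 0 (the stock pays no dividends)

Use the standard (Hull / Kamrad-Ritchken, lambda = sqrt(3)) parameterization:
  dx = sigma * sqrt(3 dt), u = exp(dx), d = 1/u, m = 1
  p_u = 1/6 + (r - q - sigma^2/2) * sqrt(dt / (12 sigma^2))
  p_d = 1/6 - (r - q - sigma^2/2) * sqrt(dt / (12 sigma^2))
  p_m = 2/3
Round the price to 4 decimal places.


Answer: Price = V(0,0) = 3.7360

Derivation:
dt = T/N = 1.000000; dx = sigma*sqrt(3*dt) = 0.554256
u = exp(dx) = 1.740646; d = 1/u = 0.574499
p_u = 0.165584, p_m = 0.666667, p_d = 0.167749
Discount per step: exp(-r*dt) = 0.951229
Stock lattice S(k, j) with j the centered position index:
  k=0: S(0,+0) = 49.9700
  k=1: S(1,-1) = 28.7077; S(1,+0) = 49.9700; S(1,+1) = 86.9801
  k=2: S(2,-2) = 16.4926; S(2,-1) = 28.7077; S(2,+0) = 49.9700; S(2,+1) = 86.9801; S(2,+2) = 151.4015
Terminal payoffs V(N, j) = max(K - S_T, 0):
  V(2,-2) = 27.247425; V(2,-1) = 15.032266; V(2,+0) = 0.000000; V(2,+1) = 0.000000; V(2,+2) = 0.000000
Backward induction: V(k, j) = exp(-r*dt) * [p_u * V(k+1, j+1) + p_m * V(k+1, j) + p_d * V(k+1, j-1)]
  V(1,-1) = exp(-r*dt) * [p_u*0.000000 + p_m*15.032266 + p_d*27.247425] = 13.880572
  V(1,+0) = exp(-r*dt) * [p_u*0.000000 + p_m*0.000000 + p_d*15.032266] = 2.398668
  V(1,+1) = exp(-r*dt) * [p_u*0.000000 + p_m*0.000000 + p_d*0.000000] = 0.000000
  V(0,+0) = exp(-r*dt) * [p_u*0.000000 + p_m*2.398668 + p_d*13.880572] = 3.736017


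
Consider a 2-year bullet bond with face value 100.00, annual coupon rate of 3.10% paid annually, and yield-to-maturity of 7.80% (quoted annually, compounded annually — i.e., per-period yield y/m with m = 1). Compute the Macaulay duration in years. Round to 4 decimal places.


Answer: Macaulay duration = 1.9686 years

Derivation:
Coupon per period c = face * coupon_rate / m = 3.100000
Periods per year m = 1; per-period yield y/m = 0.078000
Number of cashflows N = 2
Cashflows (t years, CF_t, discount factor 1/(1+y/m)^(m*t), PV):
  t = 1.0000: CF_t = 3.100000, DF = 0.927644, PV = 2.875696
  t = 2.0000: CF_t = 103.100000, DF = 0.860523, PV = 88.719920
Price P = sum_t PV_t = 91.595616
Macaulay numerator sum_t t * PV_t:
  t * PV_t at t = 1.0000: 2.875696
  t * PV_t at t = 2.0000: 177.439841
Macaulay duration D = (sum_t t * PV_t) / P = 180.315537 / 91.595616 = 1.968604


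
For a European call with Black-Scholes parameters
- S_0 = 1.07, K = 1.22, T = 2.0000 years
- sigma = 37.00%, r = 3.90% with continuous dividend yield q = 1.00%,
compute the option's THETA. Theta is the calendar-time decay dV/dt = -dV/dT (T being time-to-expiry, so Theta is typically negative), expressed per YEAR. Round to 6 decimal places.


d1 = 0.1217519193; d2 = -0.4015070988
phi(d1) = 0.3959963448; exp(-qT) = 0.9801986733; exp(-rT) = 0.9249644265
Theta = -S*exp(-qT)*phi(d1)*sigma/(2*sqrt(T)) - r*K*exp(-rT)*N(d2) + q*S*exp(-qT)*N(d1)
N(d1) = 0.5484522533; N(d2) = 0.3440234064; sqrt(T) = 1.4142135624
Term 1 = -1.0700 * 0.9801986733 * 0.3959963448 * 0.3700 / (2 * 1.4142135624) = -0.0543307620
Term 2 = -0.0390 * 1.2200 * 0.9249644265 * 0.3440234064 = -0.0151404039
Term 3 = 0.0100 * 1.0700 * 0.9801986733 * 0.5484522533 = 0.0057522362
Theta = -0.0543307620 + (-0.0151404039) + (0.0057522362) = -0.063719

Answer: Theta = -0.063719


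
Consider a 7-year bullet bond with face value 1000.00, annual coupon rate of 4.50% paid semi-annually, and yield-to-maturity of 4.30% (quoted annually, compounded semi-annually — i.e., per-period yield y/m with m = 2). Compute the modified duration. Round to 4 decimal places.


Answer: Modified duration = 5.9603

Derivation:
Coupon per period c = face * coupon_rate / m = 22.500000
Periods per year m = 2; per-period yield y/m = 0.021500
Number of cashflows N = 14
Cashflows (t years, CF_t, discount factor 1/(1+y/m)^(m*t), PV):
  t = 0.5000: CF_t = 22.500000, DF = 0.978953, PV = 22.026432
  t = 1.0000: CF_t = 22.500000, DF = 0.958348, PV = 21.562831
  t = 1.5000: CF_t = 22.500000, DF = 0.938177, PV = 21.108988
  t = 2.0000: CF_t = 22.500000, DF = 0.918431, PV = 20.664697
  t = 2.5000: CF_t = 22.500000, DF = 0.899100, PV = 20.229757
  t = 3.0000: CF_t = 22.500000, DF = 0.880177, PV = 19.803971
  t = 3.5000: CF_t = 22.500000, DF = 0.861651, PV = 19.387148
  t = 4.0000: CF_t = 22.500000, DF = 0.843515, PV = 18.979097
  t = 4.5000: CF_t = 22.500000, DF = 0.825762, PV = 18.579635
  t = 5.0000: CF_t = 22.500000, DF = 0.808381, PV = 18.188581
  t = 5.5000: CF_t = 22.500000, DF = 0.791367, PV = 17.805757
  t = 6.0000: CF_t = 22.500000, DF = 0.774711, PV = 17.430991
  t = 6.5000: CF_t = 22.500000, DF = 0.758405, PV = 17.064112
  t = 7.0000: CF_t = 1022.500000, DF = 0.742442, PV = 759.147425
Price P = sum_t PV_t = 1011.979420
First compute Macaulay numerator sum_t t * PV_t:
  t * PV_t at t = 0.5000: 11.013216
  t * PV_t at t = 1.0000: 21.562831
  t * PV_t at t = 1.5000: 31.663481
  t * PV_t at t = 2.0000: 41.329393
  t * PV_t at t = 2.5000: 50.574392
  t * PV_t at t = 3.0000: 59.411914
  t * PV_t at t = 3.5000: 67.855017
  t * PV_t at t = 4.0000: 75.916389
  t * PV_t at t = 4.5000: 83.608358
  t * PV_t at t = 5.0000: 90.942903
  t * PV_t at t = 5.5000: 97.931662
  t * PV_t at t = 6.0000: 104.585943
  t * PV_t at t = 6.5000: 110.916729
  t * PV_t at t = 7.0000: 5314.031973
Macaulay duration D = 6161.344202 / 1011.979420 = 6.088409
Modified duration = D / (1 + y/m) = 6.088409 / (1 + 0.021500) = 5.960263


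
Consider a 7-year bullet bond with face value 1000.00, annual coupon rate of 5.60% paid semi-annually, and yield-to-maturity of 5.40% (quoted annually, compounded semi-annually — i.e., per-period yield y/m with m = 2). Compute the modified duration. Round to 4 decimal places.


Coupon per period c = face * coupon_rate / m = 28.000000
Periods per year m = 2; per-period yield y/m = 0.027000
Number of cashflows N = 14
Cashflows (t years, CF_t, discount factor 1/(1+y/m)^(m*t), PV):
  t = 0.5000: CF_t = 28.000000, DF = 0.973710, PV = 27.263875
  t = 1.0000: CF_t = 28.000000, DF = 0.948111, PV = 26.547104
  t = 1.5000: CF_t = 28.000000, DF = 0.923185, PV = 25.849176
  t = 2.0000: CF_t = 28.000000, DF = 0.898914, PV = 25.169597
  t = 2.5000: CF_t = 28.000000, DF = 0.875282, PV = 24.507884
  t = 3.0000: CF_t = 28.000000, DF = 0.852270, PV = 23.863568
  t = 3.5000: CF_t = 28.000000, DF = 0.829864, PV = 23.236190
  t = 4.0000: CF_t = 28.000000, DF = 0.808047, PV = 22.625307
  t = 4.5000: CF_t = 28.000000, DF = 0.786803, PV = 22.030484
  t = 5.0000: CF_t = 28.000000, DF = 0.766118, PV = 21.451299
  t = 5.5000: CF_t = 28.000000, DF = 0.745976, PV = 20.887341
  t = 6.0000: CF_t = 28.000000, DF = 0.726365, PV = 20.338209
  t = 6.5000: CF_t = 28.000000, DF = 0.707268, PV = 19.803514
  t = 7.0000: CF_t = 1028.000000, DF = 0.688674, PV = 707.957039
Price P = sum_t PV_t = 1011.530587
First compute Macaulay numerator sum_t t * PV_t:
  t * PV_t at t = 0.5000: 13.631938
  t * PV_t at t = 1.0000: 26.547104
  t * PV_t at t = 1.5000: 38.773764
  t * PV_t at t = 2.0000: 50.339193
  t * PV_t at t = 2.5000: 61.269710
  t * PV_t at t = 3.0000: 71.590703
  t * PV_t at t = 3.5000: 81.326666
  t * PV_t at t = 4.0000: 90.501228
  t * PV_t at t = 4.5000: 99.137178
  t * PV_t at t = 5.0000: 107.256495
  t * PV_t at t = 5.5000: 114.880374
  t * PV_t at t = 6.0000: 122.029255
  t * PV_t at t = 6.5000: 128.722842
  t * PV_t at t = 7.0000: 4955.699274
Macaulay duration D = 5961.705724 / 1011.530587 = 5.893747
Modified duration = D / (1 + y/m) = 5.893747 / (1 + 0.027000) = 5.738800

Answer: Modified duration = 5.7388


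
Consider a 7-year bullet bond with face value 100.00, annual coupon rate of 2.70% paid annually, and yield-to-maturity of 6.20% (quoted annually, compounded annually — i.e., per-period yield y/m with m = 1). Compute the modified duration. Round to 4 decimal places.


Coupon per period c = face * coupon_rate / m = 2.700000
Periods per year m = 1; per-period yield y/m = 0.062000
Number of cashflows N = 7
Cashflows (t years, CF_t, discount factor 1/(1+y/m)^(m*t), PV):
  t = 1.0000: CF_t = 2.700000, DF = 0.941620, PV = 2.542373
  t = 2.0000: CF_t = 2.700000, DF = 0.886647, PV = 2.393948
  t = 3.0000: CF_t = 2.700000, DF = 0.834885, PV = 2.254188
  t = 4.0000: CF_t = 2.700000, DF = 0.786144, PV = 2.122588
  t = 5.0000: CF_t = 2.700000, DF = 0.740248, PV = 1.998670
  t = 6.0000: CF_t = 2.700000, DF = 0.697032, PV = 1.881987
  t = 7.0000: CF_t = 102.700000, DF = 0.656339, PV = 67.406042
Price P = sum_t PV_t = 80.599797
First compute Macaulay numerator sum_t t * PV_t:
  t * PV_t at t = 1.0000: 2.542373
  t * PV_t at t = 2.0000: 4.787896
  t * PV_t at t = 3.0000: 6.762565
  t * PV_t at t = 4.0000: 8.490352
  t * PV_t at t = 5.0000: 9.993352
  t * PV_t at t = 6.0000: 11.291923
  t * PV_t at t = 7.0000: 471.842294
Macaulay duration D = 515.710755 / 80.599797 = 6.398413
Modified duration = D / (1 + y/m) = 6.398413 / (1 + 0.062000) = 6.024871

Answer: Modified duration = 6.0249


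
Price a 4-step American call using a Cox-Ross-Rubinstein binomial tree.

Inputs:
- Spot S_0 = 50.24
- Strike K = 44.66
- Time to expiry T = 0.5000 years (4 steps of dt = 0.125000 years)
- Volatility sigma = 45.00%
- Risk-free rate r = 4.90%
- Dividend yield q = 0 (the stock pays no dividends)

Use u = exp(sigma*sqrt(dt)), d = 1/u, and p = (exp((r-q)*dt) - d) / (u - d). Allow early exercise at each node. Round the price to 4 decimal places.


Answer: Price = V(0,0) = 10.0957

Derivation:
dt = T/N = 0.125000
u = exp(sigma*sqrt(dt)) = 1.172454; d = 1/u = 0.852912
p = (exp((r-q)*dt) - d) / (u - d) = 0.479536
Discount per step: exp(-r*dt) = 0.993894
Stock lattice S(k, i) with i counting down-moves:
  k=0: S(0,0) = 50.2400
  k=1: S(1,0) = 58.9041; S(1,1) = 42.8503
  k=2: S(2,0) = 69.0623; S(2,1) = 50.2400; S(2,2) = 36.5475
  k=3: S(3,0) = 80.9724; S(3,1) = 58.9041; S(3,2) = 42.8503; S(3,3) = 31.1718
  k=4: S(4,0) = 94.9364; S(4,1) = 69.0623; S(4,2) = 50.2400; S(4,3) = 36.5475; S(4,4) = 26.5868
Terminal payoffs V(N, i) = max(S_T - K, 0):
  V(4,0) = 50.276441; V(4,1) = 24.402340; V(4,2) = 5.580000; V(4,3) = 0.000000; V(4,4) = 0.000000
Backward induction: V(k, i) = exp(-r*dt) * [p * V(k+1, i) + (1-p) * V(k+1, i+1)]; then take max(V_cont, immediate exercise) for American.
  V(3,0) = exp(-r*dt) * [p*50.276441 + (1-p)*24.402340] = 36.585126; exercise = 36.312420; V(3,0) = max -> 36.585126
  V(3,1) = exp(-r*dt) * [p*24.402340 + (1-p)*5.580000] = 14.516798; exercise = 14.244091; V(3,1) = max -> 14.516798
  V(3,2) = exp(-r*dt) * [p*5.580000 + (1-p)*0.000000] = 2.659471; exercise = 0.000000; V(3,2) = max -> 2.659471
  V(3,3) = exp(-r*dt) * [p*0.000000 + (1-p)*0.000000] = 0.000000; exercise = 0.000000; V(3,3) = max -> 0.000000
  V(2,0) = exp(-r*dt) * [p*36.585126 + (1-p)*14.516798] = 24.946088; exercise = 24.402340; V(2,0) = max -> 24.946088
  V(2,1) = exp(-r*dt) * [p*14.516798 + (1-p)*2.659471] = 8.294524; exercise = 5.580000; V(2,1) = max -> 8.294524
  V(2,2) = exp(-r*dt) * [p*2.659471 + (1-p)*0.000000] = 1.267524; exercise = 0.000000; V(2,2) = max -> 1.267524
  V(1,0) = exp(-r*dt) * [p*24.946088 + (1-p)*8.294524] = 16.180137; exercise = 14.244091; V(1,0) = max -> 16.180137
  V(1,1) = exp(-r*dt) * [p*8.294524 + (1-p)*1.267524] = 4.608906; exercise = 0.000000; V(1,1) = max -> 4.608906
  V(0,0) = exp(-r*dt) * [p*16.180137 + (1-p)*4.608906] = 10.095700; exercise = 5.580000; V(0,0) = max -> 10.095700


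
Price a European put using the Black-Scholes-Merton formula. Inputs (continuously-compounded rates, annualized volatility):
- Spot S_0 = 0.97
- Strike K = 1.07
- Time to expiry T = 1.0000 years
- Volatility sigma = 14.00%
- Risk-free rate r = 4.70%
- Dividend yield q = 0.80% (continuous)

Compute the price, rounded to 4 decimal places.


d1 = (ln(S/K) + (r - q + 0.5*sigma^2) * T) / (sigma * sqrt(T)) = -0.35227040
d2 = d1 - sigma * sqrt(T) = -0.49227040
exp(-rT) = 0.95408740; exp(-qT) = 0.99203191
P = K * exp(-rT) * N(-d2) - S_0 * exp(-qT) * N(-d1)
N(-d1) = 0.63768226; N(-d2) = 0.68873590
P = 1.0700 * 0.95408740 * 0.68873590 - 0.9700 * 0.99203191 * 0.63768226 = 0.0895

Answer: Price = 0.0895


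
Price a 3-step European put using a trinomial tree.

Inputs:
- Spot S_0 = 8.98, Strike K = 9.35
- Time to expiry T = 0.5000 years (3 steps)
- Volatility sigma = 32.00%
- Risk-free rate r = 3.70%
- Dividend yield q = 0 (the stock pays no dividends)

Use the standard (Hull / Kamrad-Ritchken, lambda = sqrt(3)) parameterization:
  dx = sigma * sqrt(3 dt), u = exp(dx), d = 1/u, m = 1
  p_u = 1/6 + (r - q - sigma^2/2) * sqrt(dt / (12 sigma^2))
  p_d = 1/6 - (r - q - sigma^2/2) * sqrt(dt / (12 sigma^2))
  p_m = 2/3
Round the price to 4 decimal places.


Answer: Price = V(0,0) = 0.9061

Derivation:
dt = T/N = 0.166667; dx = sigma*sqrt(3*dt) = 0.226274
u = exp(dx) = 1.253919; d = 1/u = 0.797499
p_u = 0.161437, p_m = 0.666667, p_d = 0.171896
Discount per step: exp(-r*dt) = 0.993852
Stock lattice S(k, j) with j the centered position index:
  k=0: S(0,+0) = 8.9800
  k=1: S(1,-1) = 7.1615; S(1,+0) = 8.9800; S(1,+1) = 11.2602
  k=2: S(2,-2) = 5.7113; S(2,-1) = 7.1615; S(2,+0) = 8.9800; S(2,+1) = 11.2602; S(2,+2) = 14.1194
  k=3: S(3,-3) = 4.5548; S(3,-2) = 5.7113; S(3,-1) = 7.1615; S(3,+0) = 8.9800; S(3,+1) = 11.2602; S(3,+2) = 14.1194; S(3,+3) = 17.7046
Terminal payoffs V(N, j) = max(K - S_T, 0):
  V(3,-3) = 4.795219; V(3,-2) = 3.638672; V(3,-1) = 2.188455; V(3,+0) = 0.370000; V(3,+1) = 0.000000; V(3,+2) = 0.000000; V(3,+3) = 0.000000
Backward induction: V(k, j) = exp(-r*dt) * [p_u * V(k+1, j+1) + p_m * V(k+1, j) + p_d * V(k+1, j-1)]
  V(2,-2) = exp(-r*dt) * [p_u*2.188455 + p_m*3.638672 + p_d*4.795219] = 3.581207
  V(2,-1) = exp(-r*dt) * [p_u*0.370000 + p_m*2.188455 + p_d*3.638672] = 2.130994
  V(2,+0) = exp(-r*dt) * [p_u*0.000000 + p_m*0.370000 + p_d*2.188455] = 0.619025
  V(2,+1) = exp(-r*dt) * [p_u*0.000000 + p_m*0.000000 + p_d*0.370000] = 0.063211
  V(2,+2) = exp(-r*dt) * [p_u*0.000000 + p_m*0.000000 + p_d*0.000000] = 0.000000
  V(1,-1) = exp(-r*dt) * [p_u*0.619025 + p_m*2.130994 + p_d*3.581207] = 2.123060
  V(1,+0) = exp(-r*dt) * [p_u*0.063211 + p_m*0.619025 + p_d*2.130994] = 0.784346
  V(1,+1) = exp(-r*dt) * [p_u*0.000000 + p_m*0.063211 + p_d*0.619025] = 0.147635
  V(0,+0) = exp(-r*dt) * [p_u*0.147635 + p_m*0.784346 + p_d*2.123060] = 0.906073


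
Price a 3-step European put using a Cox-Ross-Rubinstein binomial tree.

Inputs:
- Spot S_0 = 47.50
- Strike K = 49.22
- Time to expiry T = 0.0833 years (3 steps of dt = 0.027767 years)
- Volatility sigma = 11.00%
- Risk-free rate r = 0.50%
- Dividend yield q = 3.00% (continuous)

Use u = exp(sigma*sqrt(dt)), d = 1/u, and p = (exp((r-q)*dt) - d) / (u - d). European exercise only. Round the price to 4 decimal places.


Answer: Price = V(0,0) = 1.9224

Derivation:
dt = T/N = 0.027767
u = exp(sigma*sqrt(dt)) = 1.018499; d = 1/u = 0.981837
p = (exp((r-q)*dt) - d) / (u - d) = 0.476490
Discount per step: exp(-r*dt) = 0.999861
Stock lattice S(k, i) with i counting down-moves:
  k=0: S(0,0) = 47.5000
  k=1: S(1,0) = 48.3787; S(1,1) = 46.6373
  k=2: S(2,0) = 49.2736; S(2,1) = 47.5000; S(2,2) = 45.7902
  k=3: S(3,0) = 50.1851; S(3,1) = 48.3787; S(3,2) = 46.6373; S(3,3) = 44.9585
Terminal payoffs V(N, i) = max(K - S_T, 0):
  V(3,0) = 0.000000; V(3,1) = 0.841312; V(3,2) = 2.582728; V(3,3) = 4.261461
Backward induction: V(k, i) = exp(-r*dt) * [p * V(k+1, i) + (1-p) * V(k+1, i+1)].
  V(2,0) = exp(-r*dt) * [p*0.000000 + (1-p)*0.841312] = 0.440375
  V(2,1) = exp(-r*dt) * [p*0.841312 + (1-p)*2.582728] = 1.752718
  V(2,2) = exp(-r*dt) * [p*2.582728 + (1-p)*4.261461] = 3.461081
  V(1,0) = exp(-r*dt) * [p*0.440375 + (1-p)*1.752718] = 1.127243
  V(1,1) = exp(-r*dt) * [p*1.752718 + (1-p)*3.461081] = 2.646696
  V(0,0) = exp(-r*dt) * [p*1.127243 + (1-p)*2.646696] = 1.922426


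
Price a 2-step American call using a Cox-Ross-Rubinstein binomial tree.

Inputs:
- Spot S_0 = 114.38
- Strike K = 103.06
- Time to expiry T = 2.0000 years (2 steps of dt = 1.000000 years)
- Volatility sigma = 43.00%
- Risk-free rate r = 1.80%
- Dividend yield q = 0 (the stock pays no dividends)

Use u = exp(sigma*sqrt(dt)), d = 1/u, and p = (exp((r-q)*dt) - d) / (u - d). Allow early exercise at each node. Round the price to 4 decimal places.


Answer: Price = V(0,0) = 33.0325

Derivation:
dt = T/N = 1.000000
u = exp(sigma*sqrt(dt)) = 1.537258; d = 1/u = 0.650509
p = (exp((r-q)*dt) - d) / (u - d) = 0.414609
Discount per step: exp(-r*dt) = 0.982161
Stock lattice S(k, i) with i counting down-moves:
  k=0: S(0,0) = 114.3800
  k=1: S(1,0) = 175.8315; S(1,1) = 74.4052
  k=2: S(2,0) = 270.2983; S(2,1) = 114.3800; S(2,2) = 48.4013
Terminal payoffs V(N, i) = max(S_T - K, 0):
  V(2,0) = 167.238320; V(2,1) = 11.320000; V(2,2) = 0.000000
Backward induction: V(k, i) = exp(-r*dt) * [p * V(k+1, i) + (1-p) * V(k+1, i+1)]; then take max(V_cont, immediate exercise) for American.
  V(1,0) = exp(-r*dt) * [p*167.238320 + (1-p)*11.320000] = 74.610000; exercise = 72.771516; V(1,0) = max -> 74.610000
  V(1,1) = exp(-r*dt) * [p*11.320000 + (1-p)*0.000000] = 4.609649; exercise = 0.000000; V(1,1) = max -> 4.609649
  V(0,0) = exp(-r*dt) * [p*74.610000 + (1-p)*4.609649] = 33.032457; exercise = 11.320000; V(0,0) = max -> 33.032457


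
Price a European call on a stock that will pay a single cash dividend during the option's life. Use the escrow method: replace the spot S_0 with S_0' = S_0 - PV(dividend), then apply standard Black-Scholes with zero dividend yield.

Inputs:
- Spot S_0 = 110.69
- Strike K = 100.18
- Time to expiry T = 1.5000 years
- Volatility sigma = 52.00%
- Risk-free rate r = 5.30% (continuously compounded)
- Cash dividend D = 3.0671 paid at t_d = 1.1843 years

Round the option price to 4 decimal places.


Answer: Price = 33.3609

Derivation:
PV(D) = D * exp(-r * t_d) = 3.0671 * 0.93916143 = 2.88050202
S_0' = S_0 - PV(D) = 110.6900 - 2.88050202 = 107.80949798
d1 = (ln(S_0'/K) + (r + sigma^2/2)*T) / (sigma*sqrt(T)) = 0.55851066
d2 = d1 - sigma*sqrt(T) = -0.07835667
exp(-rT) = 0.92357802
N(d1) = 0.71175214; N(d2) = 0.46877217
C = S_0' * N(d1) - K * exp(-rT) * N(d2) = 107.80949798 * 0.71175214 - 100.1800 * 0.92357802 * 0.46877217 = 33.3609


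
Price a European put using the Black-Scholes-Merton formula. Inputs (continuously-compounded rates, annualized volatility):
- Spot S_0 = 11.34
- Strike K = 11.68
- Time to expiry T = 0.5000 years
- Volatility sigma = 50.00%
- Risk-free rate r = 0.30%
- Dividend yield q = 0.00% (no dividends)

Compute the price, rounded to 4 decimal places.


d1 = (ln(S/K) + (r - q + 0.5*sigma^2) * T) / (sigma * sqrt(T)) = 0.09746285
d2 = d1 - sigma * sqrt(T) = -0.25609054
exp(-rT) = 0.99850112; exp(-qT) = 1.00000000
P = K * exp(-rT) * N(-d2) - S_0 * exp(-qT) * N(-d1)
N(-d1) = 0.46117942; N(-d2) = 0.60105954
P = 11.6800 * 0.99850112 * 0.60105954 - 11.3400 * 1.00000000 * 0.46117942 = 1.7801

Answer: Price = 1.7801


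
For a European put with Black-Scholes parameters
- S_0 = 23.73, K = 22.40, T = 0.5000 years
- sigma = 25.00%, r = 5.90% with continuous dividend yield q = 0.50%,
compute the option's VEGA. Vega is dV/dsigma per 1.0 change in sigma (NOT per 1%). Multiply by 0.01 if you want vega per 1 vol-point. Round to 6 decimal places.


d1 = 0.5674057399; d2 = 0.3906290446
phi(d1) = 0.3396250140; exp(-qT) = 0.9975031224; exp(-rT) = 0.9709308776
Vega = S * exp(-qT) * phi(d1) * sqrt(T) = 23.7300 * 0.9975031224 * 0.3396250140 * 0.7071067812 = 5.684558

Answer: Vega = 5.684558


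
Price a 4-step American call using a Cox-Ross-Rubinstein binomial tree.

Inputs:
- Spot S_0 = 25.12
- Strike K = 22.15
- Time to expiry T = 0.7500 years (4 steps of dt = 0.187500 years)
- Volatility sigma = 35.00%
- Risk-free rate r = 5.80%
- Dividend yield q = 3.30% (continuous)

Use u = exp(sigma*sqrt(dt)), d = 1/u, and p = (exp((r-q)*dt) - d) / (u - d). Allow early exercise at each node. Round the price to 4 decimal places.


dt = T/N = 0.187500
u = exp(sigma*sqrt(dt)) = 1.163642; d = 1/u = 0.859371
p = (exp((r-q)*dt) - d) / (u - d) = 0.477626
Discount per step: exp(-r*dt) = 0.989184
Stock lattice S(k, i) with i counting down-moves:
  k=0: S(0,0) = 25.1200
  k=1: S(1,0) = 29.2307; S(1,1) = 21.5874
  k=2: S(2,0) = 34.0140; S(2,1) = 25.1200; S(2,2) = 18.5516
  k=3: S(3,0) = 39.5801; S(3,1) = 29.2307; S(3,2) = 21.5874; S(3,3) = 15.9427
  k=4: S(4,0) = 46.0571; S(4,1) = 34.0140; S(4,2) = 25.1200; S(4,3) = 18.5516; S(4,4) = 13.7007
Terminal payoffs V(N, i) = max(S_T - K, 0):
  V(4,0) = 23.907109; V(4,1) = 11.864035; V(4,2) = 2.970000; V(4,3) = 0.000000; V(4,4) = 0.000000
Backward induction: V(k, i) = exp(-r*dt) * [p * V(k+1, i) + (1-p) * V(k+1, i+1)]; then take max(V_cont, immediate exercise) for American.
  V(3,0) = exp(-r*dt) * [p*23.907109 + (1-p)*11.864035] = 17.425578; exercise = 17.430148; V(3,0) = max -> 17.430148
  V(3,1) = exp(-r*dt) * [p*11.864035 + (1-p)*2.970000] = 7.139948; exercise = 7.080678; V(3,1) = max -> 7.139948
  V(3,2) = exp(-r*dt) * [p*2.970000 + (1-p)*0.000000] = 1.403205; exercise = 0.000000; V(3,2) = max -> 1.403205
  V(3,3) = exp(-r*dt) * [p*0.000000 + (1-p)*0.000000] = 0.000000; exercise = 0.000000; V(3,3) = max -> 0.000000
  V(2,0) = exp(-r*dt) * [p*17.430148 + (1-p)*7.139948] = 11.924425; exercise = 11.864035; V(2,0) = max -> 11.924425
  V(2,1) = exp(-r*dt) * [p*7.139948 + (1-p)*1.403205] = 4.098407; exercise = 2.970000; V(2,1) = max -> 4.098407
  V(2,2) = exp(-r*dt) * [p*1.403205 + (1-p)*0.000000] = 0.662958; exercise = 0.000000; V(2,2) = max -> 0.662958
  V(1,0) = exp(-r*dt) * [p*11.924425 + (1-p)*4.098407] = 7.751555; exercise = 7.080678; V(1,0) = max -> 7.751555
  V(1,1) = exp(-r*dt) * [p*4.098407 + (1-p)*0.662958] = 2.278898; exercise = 0.000000; V(1,1) = max -> 2.278898
  V(0,0) = exp(-r*dt) * [p*7.751555 + (1-p)*2.278898] = 4.839859; exercise = 2.970000; V(0,0) = max -> 4.839859

Answer: Price = V(0,0) = 4.8399


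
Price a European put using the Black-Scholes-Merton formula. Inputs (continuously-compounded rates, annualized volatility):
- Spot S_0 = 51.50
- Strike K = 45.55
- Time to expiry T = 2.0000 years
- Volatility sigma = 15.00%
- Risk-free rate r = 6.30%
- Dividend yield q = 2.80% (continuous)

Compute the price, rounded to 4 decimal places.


Answer: Price = 0.9239

Derivation:
d1 = (ln(S/K) + (r - q + 0.5*sigma^2) * T) / (sigma * sqrt(T)) = 1.01479809
d2 = d1 - sigma * sqrt(T) = 0.80266606
exp(-rT) = 0.88161485; exp(-qT) = 0.94553914
P = K * exp(-rT) * N(-d2) - S_0 * exp(-qT) * N(-d1)
N(-d1) = 0.15510104; N(-d2) = 0.21108389
P = 45.5500 * 0.88161485 * 0.21108389 - 51.5000 * 0.94553914 * 0.15510104 = 0.9239


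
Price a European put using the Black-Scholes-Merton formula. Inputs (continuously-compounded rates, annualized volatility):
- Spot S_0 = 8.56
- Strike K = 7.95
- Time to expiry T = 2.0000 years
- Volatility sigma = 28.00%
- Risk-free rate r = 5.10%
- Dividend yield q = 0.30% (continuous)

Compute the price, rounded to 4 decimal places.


Answer: Price = 0.6761

Derivation:
d1 = (ln(S/K) + (r - q + 0.5*sigma^2) * T) / (sigma * sqrt(T)) = 0.62712356
d2 = d1 - sigma * sqrt(T) = 0.23114377
exp(-rT) = 0.90302955; exp(-qT) = 0.99401796
P = K * exp(-rT) * N(-d2) - S_0 * exp(-qT) * N(-d1)
N(-d1) = 0.26528912; N(-d2) = 0.40860156
P = 7.9500 * 0.90302955 * 0.40860156 - 8.5600 * 0.99401796 * 0.26528912 = 0.6761


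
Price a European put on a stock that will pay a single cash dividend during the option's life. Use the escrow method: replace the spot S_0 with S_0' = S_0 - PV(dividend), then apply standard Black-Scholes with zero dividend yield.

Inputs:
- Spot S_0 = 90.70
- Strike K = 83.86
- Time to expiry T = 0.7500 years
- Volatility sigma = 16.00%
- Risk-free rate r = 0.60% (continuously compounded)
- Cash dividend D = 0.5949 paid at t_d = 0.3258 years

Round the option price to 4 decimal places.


Answer: Price = 2.1909

Derivation:
PV(D) = D * exp(-r * t_d) = 0.5949 * 0.99804711 = 0.59373823
S_0' = S_0 - PV(D) = 90.7000 - 0.59373823 = 90.10626177
d1 = (ln(S_0'/K) + (r + sigma^2/2)*T) / (sigma*sqrt(T)) = 0.62022516
d2 = d1 - sigma*sqrt(T) = 0.48166109
exp(-rT) = 0.99551011
N(-d1) = 0.26755478; N(-d2) = 0.31502336
P = K * exp(-rT) * N(-d2) - S_0' * N(-d1) = 83.8600 * 0.99551011 * 0.31502336 - 90.10626177 * 0.26755478 = 2.1909


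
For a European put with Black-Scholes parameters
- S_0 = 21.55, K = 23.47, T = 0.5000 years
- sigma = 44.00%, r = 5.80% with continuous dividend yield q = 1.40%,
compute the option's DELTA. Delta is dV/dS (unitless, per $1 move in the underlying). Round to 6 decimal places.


Answer: Delta = -0.515537

Derivation:
d1 = -0.0480420989; d2 = -0.3591690826
phi(d1) = 0.3984821579; exp(-qT) = 0.9930244429; exp(-rT) = 0.9714164645
N(-d1) = 0.5191586544
Delta = -exp(-qT) * N(-d1) = -0.9930244429 * 0.5191586544 = -0.515537


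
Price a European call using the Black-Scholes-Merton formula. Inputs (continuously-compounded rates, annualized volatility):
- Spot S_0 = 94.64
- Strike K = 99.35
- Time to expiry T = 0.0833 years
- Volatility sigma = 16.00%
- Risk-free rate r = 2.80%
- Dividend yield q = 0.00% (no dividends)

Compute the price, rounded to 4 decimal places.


Answer: Price = 0.3717

Derivation:
d1 = (ln(S/K) + (r - q + 0.5*sigma^2) * T) / (sigma * sqrt(T)) = -0.97815721
d2 = d1 - sigma * sqrt(T) = -1.02433599
exp(-rT) = 0.99767032; exp(-qT) = 1.00000000
C = S_0 * exp(-qT) * N(d1) - K * exp(-rT) * N(d2)
N(d1) = 0.16399829; N(d2) = 0.15283830
C = 94.6400 * 1.00000000 * 0.16399829 - 99.3500 * 0.99767032 * 0.15283830 = 0.3717


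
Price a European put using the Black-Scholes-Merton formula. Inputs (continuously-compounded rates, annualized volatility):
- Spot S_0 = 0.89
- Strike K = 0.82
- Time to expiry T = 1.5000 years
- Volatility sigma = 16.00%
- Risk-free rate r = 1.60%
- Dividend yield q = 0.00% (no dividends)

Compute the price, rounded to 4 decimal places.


d1 = (ln(S/K) + (r - q + 0.5*sigma^2) * T) / (sigma * sqrt(T)) = 0.63848564
d2 = d1 - sigma * sqrt(T) = 0.44252646
exp(-rT) = 0.97628571; exp(-qT) = 1.00000000
P = K * exp(-rT) * N(-d2) - S_0 * exp(-qT) * N(-d1)
N(-d1) = 0.26157880; N(-d2) = 0.32905414
P = 0.8200 * 0.97628571 * 0.32905414 - 0.8900 * 1.00000000 * 0.26157880 = 0.0306

Answer: Price = 0.0306


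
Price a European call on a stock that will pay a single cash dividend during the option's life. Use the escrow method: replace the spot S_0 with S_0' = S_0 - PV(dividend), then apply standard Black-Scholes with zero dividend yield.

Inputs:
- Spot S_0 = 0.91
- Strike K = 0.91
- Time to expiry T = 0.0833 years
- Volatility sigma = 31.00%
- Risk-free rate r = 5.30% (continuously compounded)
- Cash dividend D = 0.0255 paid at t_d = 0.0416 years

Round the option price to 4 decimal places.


PV(D) = D * exp(-r * t_d) = 0.0255 * 0.99779763 = 0.02544384
S_0' = S_0 - PV(D) = 0.9100 - 0.02544384 = 0.88455616
d1 = (ln(S_0'/K) + (r + sigma^2/2)*T) / (sigma*sqrt(T)) = -0.22287715
d2 = d1 - sigma*sqrt(T) = -0.31234854
exp(-rT) = 0.99559483
N(d1) = 0.41181556; N(d2) = 0.37738783
C = S_0' * N(d1) - K * exp(-rT) * N(d2) = 0.88455616 * 0.41181556 - 0.9100 * 0.99559483 * 0.37738783 = 0.0224

Answer: Price = 0.0224


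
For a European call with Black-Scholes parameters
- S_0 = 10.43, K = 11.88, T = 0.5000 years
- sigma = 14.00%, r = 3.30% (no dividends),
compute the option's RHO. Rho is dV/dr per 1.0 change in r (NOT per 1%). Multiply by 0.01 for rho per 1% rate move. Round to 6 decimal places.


Answer: Rho = 0.674898

Derivation:
d1 = -1.0987433765; d2 = -1.1977383259
phi(d1) = 0.2181533470; exp(-qT) = 1.0000000000; exp(-rT) = 0.9836353794
N(d2) = 0.1155094519
Rho = K*T*exp(-rT)*N(d2) = 11.8800 * 0.5000 * 0.9836353794 * 0.1155094519 = 0.674898


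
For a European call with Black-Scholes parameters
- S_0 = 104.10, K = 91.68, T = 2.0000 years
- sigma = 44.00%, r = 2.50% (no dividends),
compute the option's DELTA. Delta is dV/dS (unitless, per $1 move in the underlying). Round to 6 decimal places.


d1 = 0.5956534503; d2 = -0.0266005172
phi(d1) = 0.3340916075; exp(-qT) = 1.0000000000; exp(-rT) = 0.9512294245
N(d1) = 0.7242966192
Delta = exp(-qT) * N(d1) = 1.0000000000 * 0.7242966192 = 0.724297

Answer: Delta = 0.724297


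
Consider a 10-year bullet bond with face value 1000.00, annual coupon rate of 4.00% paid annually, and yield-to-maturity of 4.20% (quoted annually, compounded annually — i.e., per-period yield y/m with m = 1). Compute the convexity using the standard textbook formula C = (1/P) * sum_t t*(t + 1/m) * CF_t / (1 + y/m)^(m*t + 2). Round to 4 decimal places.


Coupon per period c = face * coupon_rate / m = 40.000000
Periods per year m = 1; per-period yield y/m = 0.042000
Number of cashflows N = 10
Cashflows (t years, CF_t, discount factor 1/(1+y/m)^(m*t), PV):
  t = 1.0000: CF_t = 40.000000, DF = 0.959693, PV = 38.387716
  t = 2.0000: CF_t = 40.000000, DF = 0.921010, PV = 36.840418
  t = 3.0000: CF_t = 40.000000, DF = 0.883887, PV = 35.355488
  t = 4.0000: CF_t = 40.000000, DF = 0.848260, PV = 33.930411
  t = 5.0000: CF_t = 40.000000, DF = 0.814069, PV = 32.562774
  t = 6.0000: CF_t = 40.000000, DF = 0.781257, PV = 31.250263
  t = 7.0000: CF_t = 40.000000, DF = 0.749766, PV = 29.990656
  t = 8.0000: CF_t = 40.000000, DF = 0.719545, PV = 28.781819
  t = 9.0000: CF_t = 40.000000, DF = 0.690543, PV = 27.621707
  t = 10.0000: CF_t = 1040.000000, DF = 0.662709, PV = 689.217268
Price P = sum_t PV_t = 983.938520
Convexity numerator sum_t t*(t + 1/m) * CF_t / (1+y/m)^(m*t + 2):
  t = 1.0000: term = 70.710976
  t = 2.0000: term = 203.582464
  t = 3.0000: term = 390.753289
  t = 4.0000: term = 625.005261
  t = 5.0000: term = 899.719666
  t = 6.0000: term = 1208.836403
  t = 7.0000: term = 1546.815615
  t = 8.0000: term = 1908.601664
  t = 9.0000: term = 2289.589328
  t = 10.0000: term = 69825.394313
Convexity = (1/P) * sum = 78969.008979 / 983.938520 = 80.258072

Answer: Convexity = 80.2581


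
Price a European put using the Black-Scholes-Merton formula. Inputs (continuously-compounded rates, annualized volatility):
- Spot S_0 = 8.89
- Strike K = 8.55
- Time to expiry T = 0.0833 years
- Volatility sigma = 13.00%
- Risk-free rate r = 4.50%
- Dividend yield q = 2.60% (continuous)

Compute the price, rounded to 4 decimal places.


Answer: Price = 0.0232

Derivation:
d1 = (ln(S/K) + (r - q + 0.5*sigma^2) * T) / (sigma * sqrt(T)) = 1.10026824
d2 = d1 - sigma * sqrt(T) = 1.06274797
exp(-rT) = 0.99625852; exp(-qT) = 0.99783654
P = K * exp(-rT) * N(-d2) - S_0 * exp(-qT) * N(-d1)
N(-d1) = 0.13560763; N(-d2) = 0.14394813
P = 8.5500 * 0.99625852 * 0.14394813 - 8.8900 * 0.99783654 * 0.13560763 = 0.0232


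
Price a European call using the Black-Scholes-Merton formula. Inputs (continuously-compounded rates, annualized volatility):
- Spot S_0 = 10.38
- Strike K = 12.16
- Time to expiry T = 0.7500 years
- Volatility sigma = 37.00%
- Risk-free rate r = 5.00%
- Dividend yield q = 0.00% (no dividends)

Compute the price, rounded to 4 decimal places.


d1 = (ln(S/K) + (r - q + 0.5*sigma^2) * T) / (sigma * sqrt(T)) = -0.21668891
d2 = d1 - sigma * sqrt(T) = -0.53711831
exp(-rT) = 0.96319442; exp(-qT) = 1.00000000
C = S_0 * exp(-qT) * N(d1) - K * exp(-rT) * N(d2)
N(d1) = 0.41422539; N(d2) = 0.29559295
C = 10.3800 * 1.00000000 * 0.41422539 - 12.1600 * 0.96319442 * 0.29559295 = 0.8375

Answer: Price = 0.8375


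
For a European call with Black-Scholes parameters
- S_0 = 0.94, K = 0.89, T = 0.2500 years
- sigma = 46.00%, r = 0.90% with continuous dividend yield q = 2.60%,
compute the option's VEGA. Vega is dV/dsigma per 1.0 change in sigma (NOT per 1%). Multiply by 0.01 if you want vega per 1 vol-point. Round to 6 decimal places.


d1 = 0.3341670110; d2 = 0.1041670110
phi(d1) = 0.3772782392; exp(-qT) = 0.9935210793; exp(-rT) = 0.9977525294
Vega = S * exp(-qT) * phi(d1) * sqrt(T) = 0.9400 * 0.9935210793 * 0.3772782392 * 0.5000000000 = 0.176172

Answer: Vega = 0.176172
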